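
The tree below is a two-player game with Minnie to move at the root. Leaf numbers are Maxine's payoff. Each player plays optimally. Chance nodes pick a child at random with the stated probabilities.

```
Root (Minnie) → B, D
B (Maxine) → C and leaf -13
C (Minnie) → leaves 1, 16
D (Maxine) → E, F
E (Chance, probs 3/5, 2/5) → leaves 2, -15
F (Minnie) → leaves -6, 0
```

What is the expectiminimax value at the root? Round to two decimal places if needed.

-4.8

C (Minnie): min(1, 16) = 1
B (Maxine): max(1, -13) = 1
E (Chance): 3/5·2 + 2/5·-15 = -4.8
F (Minnie): min(-6, 0) = -6
D (Maxine): max(-4.8, -6) = -4.8
Root (Minnie): min(1, -4.8) = -4.8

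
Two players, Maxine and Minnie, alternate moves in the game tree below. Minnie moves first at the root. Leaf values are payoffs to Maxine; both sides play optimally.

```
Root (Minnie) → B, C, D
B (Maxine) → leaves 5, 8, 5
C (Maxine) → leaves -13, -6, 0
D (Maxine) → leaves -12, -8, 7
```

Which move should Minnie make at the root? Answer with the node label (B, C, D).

C

B (Maxine): max(5, 8, 5) = 8
C (Maxine): max(-13, -6, 0) = 0
D (Maxine): max(-12, -8, 7) = 7
Root (Minnie): min(8, 0, 7) = 0
Minnie picks the child with the lowest value: C (value 0).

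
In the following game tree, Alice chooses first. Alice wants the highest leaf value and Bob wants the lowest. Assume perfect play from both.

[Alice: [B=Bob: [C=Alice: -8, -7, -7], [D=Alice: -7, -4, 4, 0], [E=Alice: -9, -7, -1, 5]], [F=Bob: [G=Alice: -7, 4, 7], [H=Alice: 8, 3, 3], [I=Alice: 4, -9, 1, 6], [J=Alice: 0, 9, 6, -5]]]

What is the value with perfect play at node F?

G: max(-7, 4, 7) = 7
H: max(8, 3, 3) = 8
I: max(4, -9, 1, 6) = 6
J: max(0, 9, 6, -5) = 9
F: min(7, 8, 6, 9) = 6

6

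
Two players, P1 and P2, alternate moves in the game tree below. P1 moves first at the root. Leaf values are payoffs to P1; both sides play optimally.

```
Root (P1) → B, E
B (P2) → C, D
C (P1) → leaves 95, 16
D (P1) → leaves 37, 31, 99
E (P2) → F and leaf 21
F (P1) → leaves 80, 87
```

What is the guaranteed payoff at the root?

C (P1): max(95, 16) = 95
D (P1): max(37, 31, 99) = 99
B (P2): min(95, 99) = 95
F (P1): max(80, 87) = 87
E (P2): min(87, 21) = 21
Root (P1): max(95, 21) = 95

95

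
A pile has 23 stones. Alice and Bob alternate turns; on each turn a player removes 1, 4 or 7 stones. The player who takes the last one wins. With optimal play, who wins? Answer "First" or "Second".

First

Positions where the player to move wins (W) vs loses (L):
i:   0  1  2  3  4  5  6  7  8  9 10 11 12 13 14 15 16 17 18 19 20 21 22 23
     L  W  L  W  W  L  W  W  L  W  L  W  W  L  W  W  L  W  L  W  W  L  W  W
Position 23 is W, so the first player wins.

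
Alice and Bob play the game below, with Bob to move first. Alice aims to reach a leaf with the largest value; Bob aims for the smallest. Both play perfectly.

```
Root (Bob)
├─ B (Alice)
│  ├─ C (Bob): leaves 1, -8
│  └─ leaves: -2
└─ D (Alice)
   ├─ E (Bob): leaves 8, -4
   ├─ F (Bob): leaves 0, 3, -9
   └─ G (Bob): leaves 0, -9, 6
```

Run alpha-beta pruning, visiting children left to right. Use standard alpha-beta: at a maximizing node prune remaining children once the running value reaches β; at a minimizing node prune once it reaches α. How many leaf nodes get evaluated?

C [α=-∞,β=+∞]: v=-8
B [α=-∞,β=+∞]: v=-2
E [α=-∞,β=-2]: v=-4
F [α=-4,β=-2]: v=-9
G [α=-4,β=-2]: v=-9 after child 2 ≤ α → α-cutoff, skip 1
D [α=-∞,β=-2]: v=-4
Root [α=-∞,β=+∞]: v=-4
Leaves evaluated: 10 of 11.

10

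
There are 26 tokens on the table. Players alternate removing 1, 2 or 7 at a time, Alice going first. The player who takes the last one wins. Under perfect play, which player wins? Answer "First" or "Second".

Mark each pile size as W (mover wins) or L (mover loses):
i:   0  1  2  3  4  5  6  7  8  9 10 11 12 13 14 15 16 17 18 19 20 21 22 23 24 25 26
     L  W  W  L  W  W  L  W  W  L  W  W  L  W  W  L  W  W  L  W  W  L  W  W  L  W  W
Position 26 is W, so the first player wins.

First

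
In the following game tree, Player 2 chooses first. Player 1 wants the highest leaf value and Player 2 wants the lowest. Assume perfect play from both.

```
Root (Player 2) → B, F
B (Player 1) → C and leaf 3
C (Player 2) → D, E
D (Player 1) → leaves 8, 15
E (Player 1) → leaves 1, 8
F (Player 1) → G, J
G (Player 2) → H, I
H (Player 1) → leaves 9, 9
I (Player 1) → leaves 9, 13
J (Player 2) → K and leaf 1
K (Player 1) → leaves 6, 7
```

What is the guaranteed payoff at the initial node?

D (Player 1): max(8, 15) = 15
E (Player 1): max(1, 8) = 8
C (Player 2): min(15, 8) = 8
B (Player 1): max(8, 3) = 8
H (Player 1): max(9, 9) = 9
I (Player 1): max(9, 13) = 13
G (Player 2): min(9, 13) = 9
K (Player 1): max(6, 7) = 7
J (Player 2): min(7, 1) = 1
F (Player 1): max(9, 1) = 9
Root (Player 2): min(8, 9) = 8

8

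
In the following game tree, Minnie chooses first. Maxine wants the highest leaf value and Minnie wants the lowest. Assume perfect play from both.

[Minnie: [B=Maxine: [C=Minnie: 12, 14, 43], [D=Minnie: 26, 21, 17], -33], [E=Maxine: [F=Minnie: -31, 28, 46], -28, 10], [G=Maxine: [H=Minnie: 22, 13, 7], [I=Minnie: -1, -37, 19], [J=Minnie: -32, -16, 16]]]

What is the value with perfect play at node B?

17

C: min(12, 14, 43) = 12
D: min(26, 21, 17) = 17
B: max(12, 17, -33) = 17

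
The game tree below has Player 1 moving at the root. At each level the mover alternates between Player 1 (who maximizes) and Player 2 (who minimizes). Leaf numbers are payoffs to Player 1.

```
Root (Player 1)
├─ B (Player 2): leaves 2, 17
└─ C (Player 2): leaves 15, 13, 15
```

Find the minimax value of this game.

13

B (Player 2): min(2, 17) = 2
C (Player 2): min(15, 13, 15) = 13
Root (Player 1): max(2, 13) = 13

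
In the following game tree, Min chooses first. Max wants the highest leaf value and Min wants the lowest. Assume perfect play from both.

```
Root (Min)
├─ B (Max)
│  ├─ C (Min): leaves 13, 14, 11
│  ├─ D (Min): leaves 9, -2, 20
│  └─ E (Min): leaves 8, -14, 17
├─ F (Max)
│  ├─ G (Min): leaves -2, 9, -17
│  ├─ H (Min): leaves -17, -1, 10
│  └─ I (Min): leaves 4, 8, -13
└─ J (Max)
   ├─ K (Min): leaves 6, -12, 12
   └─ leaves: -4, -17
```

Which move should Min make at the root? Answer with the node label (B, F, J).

C (Min): min(13, 14, 11) = 11
D (Min): min(9, -2, 20) = -2
E (Min): min(8, -14, 17) = -14
B (Max): max(11, -2, -14) = 11
G (Min): min(-2, 9, -17) = -17
H (Min): min(-17, -1, 10) = -17
I (Min): min(4, 8, -13) = -13
F (Max): max(-17, -17, -13) = -13
K (Min): min(6, -12, 12) = -12
J (Max): max(-12, -4, -17) = -4
Root (Min): min(11, -13, -4) = -13
Min picks the child with the lowest value: F (value -13).

F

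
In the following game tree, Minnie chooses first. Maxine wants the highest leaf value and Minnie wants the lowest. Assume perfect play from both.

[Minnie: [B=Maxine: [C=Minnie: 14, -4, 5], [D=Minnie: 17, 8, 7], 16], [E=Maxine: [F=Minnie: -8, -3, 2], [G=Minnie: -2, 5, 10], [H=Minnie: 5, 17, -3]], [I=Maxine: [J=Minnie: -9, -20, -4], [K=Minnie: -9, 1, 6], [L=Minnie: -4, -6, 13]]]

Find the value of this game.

-6

C (Minnie): min(14, -4, 5) = -4
D (Minnie): min(17, 8, 7) = 7
B (Maxine): max(-4, 7, 16) = 16
F (Minnie): min(-8, -3, 2) = -8
G (Minnie): min(-2, 5, 10) = -2
H (Minnie): min(5, 17, -3) = -3
E (Maxine): max(-8, -2, -3) = -2
J (Minnie): min(-9, -20, -4) = -20
K (Minnie): min(-9, 1, 6) = -9
L (Minnie): min(-4, -6, 13) = -6
I (Maxine): max(-20, -9, -6) = -6
Root (Minnie): min(16, -2, -6) = -6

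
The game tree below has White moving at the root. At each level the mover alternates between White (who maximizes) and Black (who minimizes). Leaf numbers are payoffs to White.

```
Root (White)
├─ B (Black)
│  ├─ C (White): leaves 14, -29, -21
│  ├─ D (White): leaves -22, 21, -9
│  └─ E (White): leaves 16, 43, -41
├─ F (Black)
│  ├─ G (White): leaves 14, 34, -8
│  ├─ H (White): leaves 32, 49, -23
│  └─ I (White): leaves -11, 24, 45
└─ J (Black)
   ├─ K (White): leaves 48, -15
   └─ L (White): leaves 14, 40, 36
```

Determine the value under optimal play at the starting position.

40

C (White): max(14, -29, -21) = 14
D (White): max(-22, 21, -9) = 21
E (White): max(16, 43, -41) = 43
B (Black): min(14, 21, 43) = 14
G (White): max(14, 34, -8) = 34
H (White): max(32, 49, -23) = 49
I (White): max(-11, 24, 45) = 45
F (Black): min(34, 49, 45) = 34
K (White): max(48, -15) = 48
L (White): max(14, 40, 36) = 40
J (Black): min(48, 40) = 40
Root (White): max(14, 34, 40) = 40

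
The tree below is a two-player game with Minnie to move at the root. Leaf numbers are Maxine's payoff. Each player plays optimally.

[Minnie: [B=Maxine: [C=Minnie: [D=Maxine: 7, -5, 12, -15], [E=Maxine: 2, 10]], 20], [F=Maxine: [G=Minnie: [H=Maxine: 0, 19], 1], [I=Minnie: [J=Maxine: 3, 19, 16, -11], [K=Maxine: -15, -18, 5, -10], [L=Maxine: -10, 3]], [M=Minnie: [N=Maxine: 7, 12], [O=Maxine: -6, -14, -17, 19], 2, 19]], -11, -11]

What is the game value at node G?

1

H: max(0, 19) = 19
G: min(19, 1) = 1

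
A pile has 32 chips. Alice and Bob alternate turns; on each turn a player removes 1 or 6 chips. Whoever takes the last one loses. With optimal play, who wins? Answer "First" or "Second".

W/L table (W = player to move can force a win):
i:   0  1  2  3  4  5  6  7  8  9 10 11 12 13 14 15 16 17 18 19 20 21 22 23 24 25 26 27 28 29 30 31 32
     W  L  W  L  W  L  W  W  L  W  L  W  L  W  W  L  W  L  W  L  W  W  L  W  L  W  L  W  W  L  W  L  W
Position 32 is W, so the first player wins.

First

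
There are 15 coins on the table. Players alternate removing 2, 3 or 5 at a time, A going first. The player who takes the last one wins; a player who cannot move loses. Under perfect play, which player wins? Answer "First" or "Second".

Second

Positions where the player to move wins (W) vs loses (L):
i:   0  1  2  3  4  5  6  7  8  9 10 11 12 13 14 15
     L  L  W  W  W  W  W  L  L  W  W  W  W  W  L  L
Position 15 is L, so the second player wins.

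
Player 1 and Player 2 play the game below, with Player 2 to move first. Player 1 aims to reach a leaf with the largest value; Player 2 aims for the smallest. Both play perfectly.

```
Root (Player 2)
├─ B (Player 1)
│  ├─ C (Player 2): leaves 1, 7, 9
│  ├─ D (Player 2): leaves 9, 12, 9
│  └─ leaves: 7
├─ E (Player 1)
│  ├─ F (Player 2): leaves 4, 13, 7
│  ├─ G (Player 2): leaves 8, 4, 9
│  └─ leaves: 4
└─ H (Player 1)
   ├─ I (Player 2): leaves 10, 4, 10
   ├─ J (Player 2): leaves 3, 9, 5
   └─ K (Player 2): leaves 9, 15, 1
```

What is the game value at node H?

4

I: min(10, 4, 10) = 4
J: min(3, 9, 5) = 3
K: min(9, 15, 1) = 1
H: max(4, 3, 1) = 4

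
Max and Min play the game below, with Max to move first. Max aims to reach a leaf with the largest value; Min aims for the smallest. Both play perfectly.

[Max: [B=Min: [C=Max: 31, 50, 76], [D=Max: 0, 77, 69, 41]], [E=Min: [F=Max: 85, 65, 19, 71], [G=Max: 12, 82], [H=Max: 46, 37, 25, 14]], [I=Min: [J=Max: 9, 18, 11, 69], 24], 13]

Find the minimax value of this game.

C (Max): max(31, 50, 76) = 76
D (Max): max(0, 77, 69, 41) = 77
B (Min): min(76, 77) = 76
F (Max): max(85, 65, 19, 71) = 85
G (Max): max(12, 82) = 82
H (Max): max(46, 37, 25, 14) = 46
E (Min): min(85, 82, 46) = 46
J (Max): max(9, 18, 11, 69) = 69
I (Min): min(69, 24) = 24
Root (Max): max(76, 46, 24, 13) = 76

76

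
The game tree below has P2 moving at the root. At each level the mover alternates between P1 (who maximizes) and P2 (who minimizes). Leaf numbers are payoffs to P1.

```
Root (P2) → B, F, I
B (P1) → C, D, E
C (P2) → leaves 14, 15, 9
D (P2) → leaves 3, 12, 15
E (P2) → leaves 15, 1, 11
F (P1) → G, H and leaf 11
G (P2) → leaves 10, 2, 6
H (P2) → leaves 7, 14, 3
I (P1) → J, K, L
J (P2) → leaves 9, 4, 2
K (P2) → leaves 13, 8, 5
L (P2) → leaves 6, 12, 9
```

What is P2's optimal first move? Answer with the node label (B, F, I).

I

C (P2): min(14, 15, 9) = 9
D (P2): min(3, 12, 15) = 3
E (P2): min(15, 1, 11) = 1
B (P1): max(9, 3, 1) = 9
G (P2): min(10, 2, 6) = 2
H (P2): min(7, 14, 3) = 3
F (P1): max(2, 3, 11) = 11
J (P2): min(9, 4, 2) = 2
K (P2): min(13, 8, 5) = 5
L (P2): min(6, 12, 9) = 6
I (P1): max(2, 5, 6) = 6
Root (P2): min(9, 11, 6) = 6
P2 picks the child with the lowest value: I (value 6).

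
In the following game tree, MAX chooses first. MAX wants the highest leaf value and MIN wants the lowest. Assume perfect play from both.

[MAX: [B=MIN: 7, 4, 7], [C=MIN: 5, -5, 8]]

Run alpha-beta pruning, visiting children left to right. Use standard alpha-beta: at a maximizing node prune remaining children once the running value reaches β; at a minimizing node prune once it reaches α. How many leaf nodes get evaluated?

B [α=-∞,β=+∞]: v=4
C [α=4,β=+∞]: v=-5 after child 2 ≤ α → α-cutoff, skip 1
Root [α=-∞,β=+∞]: v=4
Leaves evaluated: 5 of 6.

5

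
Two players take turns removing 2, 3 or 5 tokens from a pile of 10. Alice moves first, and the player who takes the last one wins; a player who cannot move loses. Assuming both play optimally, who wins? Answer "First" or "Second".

Mark each pile size as W (mover wins) or L (mover loses):
i:   0  1  2  3  4  5  6  7  8  9 10
     L  L  W  W  W  W  W  L  L  W  W
Position 10 is W, so the first player wins.

First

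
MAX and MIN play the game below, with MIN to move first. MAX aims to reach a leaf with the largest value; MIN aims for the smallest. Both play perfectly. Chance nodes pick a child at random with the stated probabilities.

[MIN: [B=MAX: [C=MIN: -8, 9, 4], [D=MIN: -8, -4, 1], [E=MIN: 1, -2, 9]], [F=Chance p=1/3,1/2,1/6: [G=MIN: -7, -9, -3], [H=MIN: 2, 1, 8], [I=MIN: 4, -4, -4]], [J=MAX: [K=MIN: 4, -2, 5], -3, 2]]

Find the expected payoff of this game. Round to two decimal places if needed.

C (MIN): min(-8, 9, 4) = -8
D (MIN): min(-8, -4, 1) = -8
E (MIN): min(1, -2, 9) = -2
B (MAX): max(-8, -8, -2) = -2
G (MIN): min(-7, -9, -3) = -9
H (MIN): min(2, 1, 8) = 1
I (MIN): min(4, -4, -4) = -4
F (Chance): 1/3·-9 + 1/2·1 + 1/6·-4 = -3.17
K (MIN): min(4, -2, 5) = -2
J (MAX): max(-2, -3, 2) = 2
Root (MIN): min(-2, -3.17, 2) = -3.17

-3.17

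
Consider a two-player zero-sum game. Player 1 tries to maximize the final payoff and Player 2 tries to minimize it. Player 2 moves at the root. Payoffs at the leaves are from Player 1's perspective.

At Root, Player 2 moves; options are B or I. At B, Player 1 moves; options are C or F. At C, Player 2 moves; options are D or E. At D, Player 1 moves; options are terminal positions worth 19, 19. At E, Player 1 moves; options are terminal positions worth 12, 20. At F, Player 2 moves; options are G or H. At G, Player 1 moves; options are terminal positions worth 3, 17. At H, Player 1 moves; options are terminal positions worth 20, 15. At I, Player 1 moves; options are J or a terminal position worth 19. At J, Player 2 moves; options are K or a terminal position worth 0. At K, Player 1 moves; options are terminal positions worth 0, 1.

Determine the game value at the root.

D (Player 1): max(19, 19) = 19
E (Player 1): max(12, 20) = 20
C (Player 2): min(19, 20) = 19
G (Player 1): max(3, 17) = 17
H (Player 1): max(20, 15) = 20
F (Player 2): min(17, 20) = 17
B (Player 1): max(19, 17) = 19
K (Player 1): max(0, 1) = 1
J (Player 2): min(1, 0) = 0
I (Player 1): max(0, 19) = 19
Root (Player 2): min(19, 19) = 19

19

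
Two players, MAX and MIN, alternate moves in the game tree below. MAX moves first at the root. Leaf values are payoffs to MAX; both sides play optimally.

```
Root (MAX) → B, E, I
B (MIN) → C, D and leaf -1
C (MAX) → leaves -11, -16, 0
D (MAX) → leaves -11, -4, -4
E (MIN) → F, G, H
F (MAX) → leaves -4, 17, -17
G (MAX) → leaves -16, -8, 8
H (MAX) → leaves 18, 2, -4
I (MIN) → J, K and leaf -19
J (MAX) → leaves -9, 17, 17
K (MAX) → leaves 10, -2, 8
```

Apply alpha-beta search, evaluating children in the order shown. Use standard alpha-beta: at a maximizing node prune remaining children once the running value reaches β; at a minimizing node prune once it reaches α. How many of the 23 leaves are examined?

C [α=-∞,β=+∞]: v=0
D [α=-∞,β=0]: v=-4
B [α=-∞,β=+∞]: v=-4
F [α=-4,β=+∞]: v=17
G [α=-4,β=17]: v=8
H [α=-4,β=8]: v=18 after child 1 ≥ β → β-cutoff, skip 2
E [α=-4,β=+∞]: v=8
J [α=8,β=+∞]: v=17
K [α=8,β=17]: v=10
I [α=8,β=+∞]: v=-19
Root [α=-∞,β=+∞]: v=8
Leaves evaluated: 21 of 23.

21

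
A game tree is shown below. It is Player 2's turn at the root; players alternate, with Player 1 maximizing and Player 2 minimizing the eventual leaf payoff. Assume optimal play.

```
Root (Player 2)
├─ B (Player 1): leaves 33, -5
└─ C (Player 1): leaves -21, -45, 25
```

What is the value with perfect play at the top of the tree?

B (Player 1): max(33, -5) = 33
C (Player 1): max(-21, -45, 25) = 25
Root (Player 2): min(33, 25) = 25

25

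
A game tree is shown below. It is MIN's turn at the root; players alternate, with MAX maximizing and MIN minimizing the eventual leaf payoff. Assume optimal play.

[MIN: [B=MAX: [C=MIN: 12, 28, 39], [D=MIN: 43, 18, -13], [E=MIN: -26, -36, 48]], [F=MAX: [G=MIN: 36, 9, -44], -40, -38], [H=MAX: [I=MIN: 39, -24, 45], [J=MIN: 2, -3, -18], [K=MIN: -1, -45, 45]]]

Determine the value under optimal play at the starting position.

-38

C (MIN): min(12, 28, 39) = 12
D (MIN): min(43, 18, -13) = -13
E (MIN): min(-26, -36, 48) = -36
B (MAX): max(12, -13, -36) = 12
G (MIN): min(36, 9, -44) = -44
F (MAX): max(-44, -40, -38) = -38
I (MIN): min(39, -24, 45) = -24
J (MIN): min(2, -3, -18) = -18
K (MIN): min(-1, -45, 45) = -45
H (MAX): max(-24, -18, -45) = -18
Root (MIN): min(12, -38, -18) = -38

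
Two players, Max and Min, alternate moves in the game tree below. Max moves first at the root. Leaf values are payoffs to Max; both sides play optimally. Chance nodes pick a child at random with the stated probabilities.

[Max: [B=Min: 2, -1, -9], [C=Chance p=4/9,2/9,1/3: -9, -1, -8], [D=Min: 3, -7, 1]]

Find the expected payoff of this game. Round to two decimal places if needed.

B (Min): min(2, -1, -9) = -9
C (Chance): 4/9·-9 + 2/9·-1 + 1/3·-8 = -6.89
D (Min): min(3, -7, 1) = -7
Root (Max): max(-9, -6.89, -7) = -6.89

-6.89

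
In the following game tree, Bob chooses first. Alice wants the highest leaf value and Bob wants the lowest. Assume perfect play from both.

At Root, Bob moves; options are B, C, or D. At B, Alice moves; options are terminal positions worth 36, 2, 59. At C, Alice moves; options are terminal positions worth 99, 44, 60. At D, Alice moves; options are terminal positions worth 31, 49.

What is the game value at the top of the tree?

B (Alice): max(36, 2, 59) = 59
C (Alice): max(99, 44, 60) = 99
D (Alice): max(31, 49) = 49
Root (Bob): min(59, 99, 49) = 49

49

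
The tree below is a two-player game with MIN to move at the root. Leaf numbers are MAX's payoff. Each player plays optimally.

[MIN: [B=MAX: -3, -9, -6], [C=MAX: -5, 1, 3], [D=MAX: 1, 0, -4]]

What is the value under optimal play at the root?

B (MAX): max(-3, -9, -6) = -3
C (MAX): max(-5, 1, 3) = 3
D (MAX): max(1, 0, -4) = 1
Root (MIN): min(-3, 3, 1) = -3

-3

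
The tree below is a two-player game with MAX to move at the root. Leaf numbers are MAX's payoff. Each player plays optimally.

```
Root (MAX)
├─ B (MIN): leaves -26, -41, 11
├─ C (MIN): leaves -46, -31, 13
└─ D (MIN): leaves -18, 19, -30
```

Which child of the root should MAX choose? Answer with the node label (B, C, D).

D

B (MIN): min(-26, -41, 11) = -41
C (MIN): min(-46, -31, 13) = -46
D (MIN): min(-18, 19, -30) = -30
Root (MAX): max(-41, -46, -30) = -30
MAX picks the child with the highest value: D (value -30).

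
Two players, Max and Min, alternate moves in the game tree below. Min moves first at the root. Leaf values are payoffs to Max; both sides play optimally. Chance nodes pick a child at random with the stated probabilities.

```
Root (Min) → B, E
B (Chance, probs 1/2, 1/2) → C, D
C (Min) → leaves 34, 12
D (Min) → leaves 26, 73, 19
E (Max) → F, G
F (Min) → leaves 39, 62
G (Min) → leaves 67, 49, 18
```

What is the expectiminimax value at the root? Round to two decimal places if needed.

C (Min): min(34, 12) = 12
D (Min): min(26, 73, 19) = 19
B (Chance): 1/2·12 + 1/2·19 = 15.5
F (Min): min(39, 62) = 39
G (Min): min(67, 49, 18) = 18
E (Max): max(39, 18) = 39
Root (Min): min(15.5, 39) = 15.5

15.5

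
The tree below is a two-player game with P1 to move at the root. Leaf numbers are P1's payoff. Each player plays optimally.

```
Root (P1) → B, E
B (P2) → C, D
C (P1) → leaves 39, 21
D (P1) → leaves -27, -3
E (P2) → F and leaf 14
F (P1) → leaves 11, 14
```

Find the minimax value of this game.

C (P1): max(39, 21) = 39
D (P1): max(-27, -3) = -3
B (P2): min(39, -3) = -3
F (P1): max(11, 14) = 14
E (P2): min(14, 14) = 14
Root (P1): max(-3, 14) = 14

14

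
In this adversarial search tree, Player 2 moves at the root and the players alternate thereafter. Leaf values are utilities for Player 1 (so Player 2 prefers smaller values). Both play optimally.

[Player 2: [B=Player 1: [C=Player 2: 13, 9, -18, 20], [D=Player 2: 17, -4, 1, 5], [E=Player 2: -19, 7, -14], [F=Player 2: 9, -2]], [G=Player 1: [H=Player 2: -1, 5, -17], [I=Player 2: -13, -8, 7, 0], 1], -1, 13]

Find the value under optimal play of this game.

-2

C (Player 2): min(13, 9, -18, 20) = -18
D (Player 2): min(17, -4, 1, 5) = -4
E (Player 2): min(-19, 7, -14) = -19
F (Player 2): min(9, -2) = -2
B (Player 1): max(-18, -4, -19, -2) = -2
H (Player 2): min(-1, 5, -17) = -17
I (Player 2): min(-13, -8, 7, 0) = -13
G (Player 1): max(-17, -13, 1) = 1
Root (Player 2): min(-2, 1, -1, 13) = -2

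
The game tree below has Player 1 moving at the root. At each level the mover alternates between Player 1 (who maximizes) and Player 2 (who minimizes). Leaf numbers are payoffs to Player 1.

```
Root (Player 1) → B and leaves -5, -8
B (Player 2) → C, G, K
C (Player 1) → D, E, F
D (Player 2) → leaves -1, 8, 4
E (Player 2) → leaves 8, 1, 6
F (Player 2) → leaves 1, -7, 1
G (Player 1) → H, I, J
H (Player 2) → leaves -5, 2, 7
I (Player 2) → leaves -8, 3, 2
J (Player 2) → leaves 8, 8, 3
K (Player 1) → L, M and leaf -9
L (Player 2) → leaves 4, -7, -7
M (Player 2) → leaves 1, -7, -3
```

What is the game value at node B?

D: min(-1, 8, 4) = -1
E: min(8, 1, 6) = 1
F: min(1, -7, 1) = -7
C: max(-1, 1, -7) = 1
H: min(-5, 2, 7) = -5
I: min(-8, 3, 2) = -8
J: min(8, 8, 3) = 3
G: max(-5, -8, 3) = 3
L: min(4, -7, -7) = -7
M: min(1, -7, -3) = -7
K: max(-7, -7, -9) = -7
B: min(1, 3, -7) = -7

-7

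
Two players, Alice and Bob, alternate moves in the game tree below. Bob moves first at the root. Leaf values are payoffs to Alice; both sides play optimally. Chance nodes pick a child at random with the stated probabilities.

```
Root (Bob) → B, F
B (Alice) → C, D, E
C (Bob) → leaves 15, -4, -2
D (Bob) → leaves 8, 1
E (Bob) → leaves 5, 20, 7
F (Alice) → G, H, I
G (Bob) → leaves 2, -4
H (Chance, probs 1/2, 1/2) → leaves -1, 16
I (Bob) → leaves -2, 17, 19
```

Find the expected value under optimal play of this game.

5

C (Bob): min(15, -4, -2) = -4
D (Bob): min(8, 1) = 1
E (Bob): min(5, 20, 7) = 5
B (Alice): max(-4, 1, 5) = 5
G (Bob): min(2, -4) = -4
H (Chance): 1/2·-1 + 1/2·16 = 7.5
I (Bob): min(-2, 17, 19) = -2
F (Alice): max(-4, 7.5, -2) = 7.5
Root (Bob): min(5, 7.5) = 5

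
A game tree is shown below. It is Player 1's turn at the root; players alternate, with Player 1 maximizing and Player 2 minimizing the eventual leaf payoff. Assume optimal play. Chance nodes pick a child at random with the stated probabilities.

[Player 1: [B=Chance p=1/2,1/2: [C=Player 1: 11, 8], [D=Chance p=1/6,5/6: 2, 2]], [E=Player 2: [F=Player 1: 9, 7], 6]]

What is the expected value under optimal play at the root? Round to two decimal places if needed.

6.5

C (Player 1): max(11, 8) = 11
D (Chance): 1/6·2 + 5/6·2 = 2
B (Chance): 1/2·11 + 1/2·2 = 6.5
F (Player 1): max(9, 7) = 9
E (Player 2): min(9, 6) = 6
Root (Player 1): max(6.5, 6) = 6.5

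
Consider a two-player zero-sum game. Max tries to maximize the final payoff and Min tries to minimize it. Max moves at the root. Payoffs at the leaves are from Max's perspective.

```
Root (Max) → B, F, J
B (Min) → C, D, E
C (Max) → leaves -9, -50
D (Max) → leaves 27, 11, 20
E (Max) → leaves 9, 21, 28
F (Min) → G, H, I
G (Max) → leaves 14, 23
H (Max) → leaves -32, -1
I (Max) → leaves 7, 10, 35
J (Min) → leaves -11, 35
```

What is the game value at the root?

-1

C (Max): max(-9, -50) = -9
D (Max): max(27, 11, 20) = 27
E (Max): max(9, 21, 28) = 28
B (Min): min(-9, 27, 28) = -9
G (Max): max(14, 23) = 23
H (Max): max(-32, -1) = -1
I (Max): max(7, 10, 35) = 35
F (Min): min(23, -1, 35) = -1
J (Min): min(-11, 35) = -11
Root (Max): max(-9, -1, -11) = -1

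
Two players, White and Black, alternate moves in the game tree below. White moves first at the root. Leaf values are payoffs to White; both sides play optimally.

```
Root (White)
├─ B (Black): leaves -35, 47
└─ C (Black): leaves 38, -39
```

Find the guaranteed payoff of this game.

B (Black): min(-35, 47) = -35
C (Black): min(38, -39) = -39
Root (White): max(-35, -39) = -35

-35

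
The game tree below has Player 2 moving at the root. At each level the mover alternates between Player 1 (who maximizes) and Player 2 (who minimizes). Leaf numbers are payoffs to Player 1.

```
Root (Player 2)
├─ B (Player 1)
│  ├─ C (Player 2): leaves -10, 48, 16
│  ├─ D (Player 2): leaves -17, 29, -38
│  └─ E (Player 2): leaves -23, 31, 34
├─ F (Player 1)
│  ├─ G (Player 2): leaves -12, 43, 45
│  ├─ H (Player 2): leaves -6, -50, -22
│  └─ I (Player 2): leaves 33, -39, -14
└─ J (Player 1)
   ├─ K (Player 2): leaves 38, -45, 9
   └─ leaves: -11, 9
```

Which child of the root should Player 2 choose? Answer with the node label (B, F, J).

C (Player 2): min(-10, 48, 16) = -10
D (Player 2): min(-17, 29, -38) = -38
E (Player 2): min(-23, 31, 34) = -23
B (Player 1): max(-10, -38, -23) = -10
G (Player 2): min(-12, 43, 45) = -12
H (Player 2): min(-6, -50, -22) = -50
I (Player 2): min(33, -39, -14) = -39
F (Player 1): max(-12, -50, -39) = -12
K (Player 2): min(38, -45, 9) = -45
J (Player 1): max(-45, -11, 9) = 9
Root (Player 2): min(-10, -12, 9) = -12
Player 2 picks the child with the lowest value: F (value -12).

F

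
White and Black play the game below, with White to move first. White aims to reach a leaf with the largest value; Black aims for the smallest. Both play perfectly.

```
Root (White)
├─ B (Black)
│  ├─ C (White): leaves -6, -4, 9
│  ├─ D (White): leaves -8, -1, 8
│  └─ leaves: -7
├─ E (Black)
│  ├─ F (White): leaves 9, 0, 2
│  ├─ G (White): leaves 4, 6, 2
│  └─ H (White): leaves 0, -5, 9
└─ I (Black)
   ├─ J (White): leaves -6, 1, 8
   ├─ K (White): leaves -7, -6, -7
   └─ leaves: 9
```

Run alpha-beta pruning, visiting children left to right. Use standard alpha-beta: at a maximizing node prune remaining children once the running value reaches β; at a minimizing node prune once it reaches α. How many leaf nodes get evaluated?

22

C [α=-∞,β=+∞]: v=9
D [α=-∞,β=9]: v=8
B [α=-∞,β=+∞]: v=-7
F [α=-7,β=+∞]: v=9
G [α=-7,β=9]: v=6
H [α=-7,β=6]: v=9
E [α=-7,β=+∞]: v=6
J [α=6,β=+∞]: v=8
K [α=6,β=8]: v=-6
I [α=6,β=+∞]: v=-6 after child 2 ≤ α → α-cutoff, skip 1
Root [α=-∞,β=+∞]: v=6
Leaves evaluated: 22 of 23.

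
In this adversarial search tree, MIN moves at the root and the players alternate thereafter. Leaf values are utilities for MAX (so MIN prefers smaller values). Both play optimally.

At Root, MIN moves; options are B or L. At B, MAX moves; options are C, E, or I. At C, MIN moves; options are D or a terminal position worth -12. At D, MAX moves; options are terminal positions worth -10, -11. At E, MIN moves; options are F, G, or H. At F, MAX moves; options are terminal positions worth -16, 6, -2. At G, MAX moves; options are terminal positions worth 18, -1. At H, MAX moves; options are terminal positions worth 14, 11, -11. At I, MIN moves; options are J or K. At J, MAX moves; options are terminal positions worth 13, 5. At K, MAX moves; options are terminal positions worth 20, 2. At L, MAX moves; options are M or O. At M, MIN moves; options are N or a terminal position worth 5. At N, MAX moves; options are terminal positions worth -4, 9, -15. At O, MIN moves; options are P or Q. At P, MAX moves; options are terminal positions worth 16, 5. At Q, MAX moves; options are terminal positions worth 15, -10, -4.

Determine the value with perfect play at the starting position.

D (MAX): max(-10, -11) = -10
C (MIN): min(-10, -12) = -12
F (MAX): max(-16, 6, -2) = 6
G (MAX): max(18, -1) = 18
H (MAX): max(14, 11, -11) = 14
E (MIN): min(6, 18, 14) = 6
J (MAX): max(13, 5) = 13
K (MAX): max(20, 2) = 20
I (MIN): min(13, 20) = 13
B (MAX): max(-12, 6, 13) = 13
N (MAX): max(-4, 9, -15) = 9
M (MIN): min(9, 5) = 5
P (MAX): max(16, 5) = 16
Q (MAX): max(15, -10, -4) = 15
O (MIN): min(16, 15) = 15
L (MAX): max(5, 15) = 15
Root (MIN): min(13, 15) = 13

13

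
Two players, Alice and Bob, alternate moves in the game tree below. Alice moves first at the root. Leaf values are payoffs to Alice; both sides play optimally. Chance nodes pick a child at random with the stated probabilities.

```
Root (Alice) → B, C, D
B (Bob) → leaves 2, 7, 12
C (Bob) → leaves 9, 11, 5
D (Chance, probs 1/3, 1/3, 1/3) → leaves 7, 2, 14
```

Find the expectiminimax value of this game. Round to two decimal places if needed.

7.67

B (Bob): min(2, 7, 12) = 2
C (Bob): min(9, 11, 5) = 5
D (Chance): 1/3·7 + 1/3·2 + 1/3·14 = 7.67
Root (Alice): max(2, 5, 7.67) = 7.67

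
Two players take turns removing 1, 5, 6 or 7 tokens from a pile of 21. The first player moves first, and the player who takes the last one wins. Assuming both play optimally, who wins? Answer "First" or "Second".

First

i:   0  1  2  3  4  5  6  7  8  9 10 11 12 13 14 15 16 17 18 19 20 21
     L  W  L  W  L  W  W  W  W  W  W  W  L  W  L  W  L  W  W  W  W  W
Position 21 is W, so the first player wins.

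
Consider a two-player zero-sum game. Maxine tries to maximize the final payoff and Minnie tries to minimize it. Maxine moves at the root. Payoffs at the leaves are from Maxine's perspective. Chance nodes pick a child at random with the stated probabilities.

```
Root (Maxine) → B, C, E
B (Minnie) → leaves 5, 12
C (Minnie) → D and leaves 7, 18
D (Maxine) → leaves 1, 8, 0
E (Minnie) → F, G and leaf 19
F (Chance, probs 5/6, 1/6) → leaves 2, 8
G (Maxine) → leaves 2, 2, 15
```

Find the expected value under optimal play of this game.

B (Minnie): min(5, 12) = 5
D (Maxine): max(1, 8, 0) = 8
C (Minnie): min(8, 7, 18) = 7
F (Chance): 5/6·2 + 1/6·8 = 3
G (Maxine): max(2, 2, 15) = 15
E (Minnie): min(3, 15, 19) = 3
Root (Maxine): max(5, 7, 3) = 7

7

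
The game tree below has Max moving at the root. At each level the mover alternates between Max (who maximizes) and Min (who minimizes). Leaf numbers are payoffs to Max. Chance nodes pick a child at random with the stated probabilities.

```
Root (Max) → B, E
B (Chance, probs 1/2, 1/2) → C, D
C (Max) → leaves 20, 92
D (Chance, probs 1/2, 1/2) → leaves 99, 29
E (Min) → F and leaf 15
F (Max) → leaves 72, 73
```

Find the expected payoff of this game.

C (Max): max(20, 92) = 92
D (Chance): 1/2·99 + 1/2·29 = 64
B (Chance): 1/2·92 + 1/2·64 = 78
F (Max): max(72, 73) = 73
E (Min): min(73, 15) = 15
Root (Max): max(78, 15) = 78

78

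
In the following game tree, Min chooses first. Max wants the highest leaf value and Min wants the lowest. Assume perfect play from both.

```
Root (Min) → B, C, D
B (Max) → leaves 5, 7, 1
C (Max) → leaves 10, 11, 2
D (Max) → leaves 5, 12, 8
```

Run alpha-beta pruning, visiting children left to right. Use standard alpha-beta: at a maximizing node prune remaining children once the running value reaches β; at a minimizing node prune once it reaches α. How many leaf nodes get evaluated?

6

B [α=-∞,β=+∞]: v=7
C [α=-∞,β=7]: v=10 after child 1 ≥ β → β-cutoff, skip 2
D [α=-∞,β=7]: v=12 after child 2 ≥ β → β-cutoff, skip 1
Root [α=-∞,β=+∞]: v=7
Leaves evaluated: 6 of 9.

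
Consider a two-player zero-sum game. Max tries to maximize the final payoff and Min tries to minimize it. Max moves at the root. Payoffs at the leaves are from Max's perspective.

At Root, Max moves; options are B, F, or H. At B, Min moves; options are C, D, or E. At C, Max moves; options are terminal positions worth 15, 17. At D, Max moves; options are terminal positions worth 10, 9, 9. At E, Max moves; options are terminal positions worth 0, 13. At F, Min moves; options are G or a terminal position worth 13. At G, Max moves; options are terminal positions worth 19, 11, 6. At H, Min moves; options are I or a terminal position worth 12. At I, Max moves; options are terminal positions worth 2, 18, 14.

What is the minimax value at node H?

I: max(2, 18, 14) = 18
H: min(18, 12) = 12

12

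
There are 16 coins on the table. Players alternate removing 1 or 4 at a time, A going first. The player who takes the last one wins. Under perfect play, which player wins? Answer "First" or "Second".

First

Positions where the player to move wins (W) vs loses (L):
i:   0  1  2  3  4  5  6  7  8  9 10 11 12 13 14 15 16
     L  W  L  W  W  L  W  L  W  W  L  W  L  W  W  L  W
Position 16 is W, so the first player wins.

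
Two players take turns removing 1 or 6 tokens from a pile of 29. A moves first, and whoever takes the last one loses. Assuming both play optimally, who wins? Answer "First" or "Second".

i:   0  1  2  3  4  5  6  7  8  9 10 11 12 13 14 15 16 17 18 19 20 21 22 23 24 25 26 27 28 29
     W  L  W  L  W  L  W  W  L  W  L  W  L  W  W  L  W  L  W  L  W  W  L  W  L  W  L  W  W  L
Position 29 is L, so the second player wins.

Second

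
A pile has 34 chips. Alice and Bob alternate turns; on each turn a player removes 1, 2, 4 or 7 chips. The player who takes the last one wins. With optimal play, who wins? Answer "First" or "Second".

Mark each pile size as W (mover wins) or L (mover loses):
i:   0  1  2  3  4  5  6  7  8  9 10 11 12 13 14 15 16 17 18 19 20 21 22 23 24 25 26 27 28 29 30 31 32 33 34
     L  W  W  L  W  W  L  W  W  L  W  W  L  W  W  L  W  W  L  W  W  L  W  W  L  W  W  L  W  W  L  W  W  L  W
Position 34 is W, so the first player wins.

First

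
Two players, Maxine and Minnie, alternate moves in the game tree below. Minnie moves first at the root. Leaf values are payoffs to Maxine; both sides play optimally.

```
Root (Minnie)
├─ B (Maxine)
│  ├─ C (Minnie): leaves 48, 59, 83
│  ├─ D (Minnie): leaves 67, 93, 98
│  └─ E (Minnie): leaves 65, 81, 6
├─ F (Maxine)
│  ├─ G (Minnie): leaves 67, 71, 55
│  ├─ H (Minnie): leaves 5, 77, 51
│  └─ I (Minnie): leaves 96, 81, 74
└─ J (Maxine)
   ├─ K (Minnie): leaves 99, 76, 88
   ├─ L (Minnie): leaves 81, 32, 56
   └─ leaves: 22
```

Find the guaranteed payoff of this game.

C (Minnie): min(48, 59, 83) = 48
D (Minnie): min(67, 93, 98) = 67
E (Minnie): min(65, 81, 6) = 6
B (Maxine): max(48, 67, 6) = 67
G (Minnie): min(67, 71, 55) = 55
H (Minnie): min(5, 77, 51) = 5
I (Minnie): min(96, 81, 74) = 74
F (Maxine): max(55, 5, 74) = 74
K (Minnie): min(99, 76, 88) = 76
L (Minnie): min(81, 32, 56) = 32
J (Maxine): max(76, 32, 22) = 76
Root (Minnie): min(67, 74, 76) = 67

67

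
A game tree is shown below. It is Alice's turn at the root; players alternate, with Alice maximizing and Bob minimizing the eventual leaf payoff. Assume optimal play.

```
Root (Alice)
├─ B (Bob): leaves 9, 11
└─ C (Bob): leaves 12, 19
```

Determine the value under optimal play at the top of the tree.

B (Bob): min(9, 11) = 9
C (Bob): min(12, 19) = 12
Root (Alice): max(9, 12) = 12

12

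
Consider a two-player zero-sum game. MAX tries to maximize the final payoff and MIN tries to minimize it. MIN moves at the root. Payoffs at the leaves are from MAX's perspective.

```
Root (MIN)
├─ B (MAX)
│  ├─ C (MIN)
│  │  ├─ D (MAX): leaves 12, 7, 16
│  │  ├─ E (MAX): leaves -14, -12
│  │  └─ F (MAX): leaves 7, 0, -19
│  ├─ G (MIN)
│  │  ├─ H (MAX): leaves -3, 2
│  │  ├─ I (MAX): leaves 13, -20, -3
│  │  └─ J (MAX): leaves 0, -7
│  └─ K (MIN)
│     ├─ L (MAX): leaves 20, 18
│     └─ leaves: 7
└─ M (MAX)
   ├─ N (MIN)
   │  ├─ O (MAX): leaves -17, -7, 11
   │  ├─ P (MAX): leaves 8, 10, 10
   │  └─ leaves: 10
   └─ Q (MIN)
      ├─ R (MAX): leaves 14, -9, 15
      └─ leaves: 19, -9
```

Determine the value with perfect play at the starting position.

D (MAX): max(12, 7, 16) = 16
E (MAX): max(-14, -12) = -12
F (MAX): max(7, 0, -19) = 7
C (MIN): min(16, -12, 7) = -12
H (MAX): max(-3, 2) = 2
I (MAX): max(13, -20, -3) = 13
J (MAX): max(0, -7) = 0
G (MIN): min(2, 13, 0) = 0
L (MAX): max(20, 18) = 20
K (MIN): min(20, 7) = 7
B (MAX): max(-12, 0, 7) = 7
O (MAX): max(-17, -7, 11) = 11
P (MAX): max(8, 10, 10) = 10
N (MIN): min(11, 10, 10) = 10
R (MAX): max(14, -9, 15) = 15
Q (MIN): min(15, 19, -9) = -9
M (MAX): max(10, -9) = 10
Root (MIN): min(7, 10) = 7

7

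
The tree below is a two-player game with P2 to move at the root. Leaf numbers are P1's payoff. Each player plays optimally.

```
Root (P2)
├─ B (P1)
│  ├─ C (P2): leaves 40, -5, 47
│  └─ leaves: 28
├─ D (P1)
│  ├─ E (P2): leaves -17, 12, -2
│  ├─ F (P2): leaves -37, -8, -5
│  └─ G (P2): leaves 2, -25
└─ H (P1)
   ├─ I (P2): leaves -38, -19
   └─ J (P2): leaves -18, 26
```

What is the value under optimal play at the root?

-18

C (P2): min(40, -5, 47) = -5
B (P1): max(-5, 28) = 28
E (P2): min(-17, 12, -2) = -17
F (P2): min(-37, -8, -5) = -37
G (P2): min(2, -25) = -25
D (P1): max(-17, -37, -25) = -17
I (P2): min(-38, -19) = -38
J (P2): min(-18, 26) = -18
H (P1): max(-38, -18) = -18
Root (P2): min(28, -17, -18) = -18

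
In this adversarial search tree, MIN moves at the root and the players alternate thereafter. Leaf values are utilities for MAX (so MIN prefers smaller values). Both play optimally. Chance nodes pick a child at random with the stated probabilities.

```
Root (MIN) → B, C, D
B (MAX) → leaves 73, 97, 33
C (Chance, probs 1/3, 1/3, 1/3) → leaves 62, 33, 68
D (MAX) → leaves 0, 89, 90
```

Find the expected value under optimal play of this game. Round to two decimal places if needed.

54.33

B (MAX): max(73, 97, 33) = 97
C (Chance): 1/3·62 + 1/3·33 + 1/3·68 = 54.33
D (MAX): max(0, 89, 90) = 90
Root (MIN): min(97, 54.33, 90) = 54.33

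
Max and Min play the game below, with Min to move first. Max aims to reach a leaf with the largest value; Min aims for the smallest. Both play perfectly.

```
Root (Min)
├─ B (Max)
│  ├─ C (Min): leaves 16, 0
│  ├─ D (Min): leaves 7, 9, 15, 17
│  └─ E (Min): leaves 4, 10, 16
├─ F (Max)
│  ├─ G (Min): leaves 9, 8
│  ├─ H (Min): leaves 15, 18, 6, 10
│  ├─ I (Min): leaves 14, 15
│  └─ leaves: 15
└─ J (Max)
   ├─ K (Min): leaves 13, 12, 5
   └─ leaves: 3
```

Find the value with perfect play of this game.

C (Min): min(16, 0) = 0
D (Min): min(7, 9, 15, 17) = 7
E (Min): min(4, 10, 16) = 4
B (Max): max(0, 7, 4) = 7
G (Min): min(9, 8) = 8
H (Min): min(15, 18, 6, 10) = 6
I (Min): min(14, 15) = 14
F (Max): max(8, 6, 14, 15) = 15
K (Min): min(13, 12, 5) = 5
J (Max): max(5, 3) = 5
Root (Min): min(7, 15, 5) = 5

5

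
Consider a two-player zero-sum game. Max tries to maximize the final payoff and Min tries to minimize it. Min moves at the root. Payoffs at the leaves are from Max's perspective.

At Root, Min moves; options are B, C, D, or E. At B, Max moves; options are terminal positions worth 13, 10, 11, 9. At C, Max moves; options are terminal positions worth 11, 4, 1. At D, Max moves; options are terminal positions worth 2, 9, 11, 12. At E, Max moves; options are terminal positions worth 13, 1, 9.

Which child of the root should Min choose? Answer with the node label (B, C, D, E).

B (Max): max(13, 10, 11, 9) = 13
C (Max): max(11, 4, 1) = 11
D (Max): max(2, 9, 11, 12) = 12
E (Max): max(13, 1, 9) = 13
Root (Min): min(13, 11, 12, 13) = 11
Min picks the child with the lowest value: C (value 11).

C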